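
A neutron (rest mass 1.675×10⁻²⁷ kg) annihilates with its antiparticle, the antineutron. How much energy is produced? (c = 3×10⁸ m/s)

Both particles have the same rest mass, so total mass = 2m
E = 2m·c² = 2 × 1.675×10⁻²⁷ × (3×10⁸)²
= 2 × 1.675×10⁻²⁷ × 9×10¹⁶
= 3.015×10⁻¹⁰ J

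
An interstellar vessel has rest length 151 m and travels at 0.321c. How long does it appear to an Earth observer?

Proper length L₀ = 151 m
γ = 1/√(1 - 0.321²) = 1.056
L = L₀/γ = 151/1.056 = 143.0 m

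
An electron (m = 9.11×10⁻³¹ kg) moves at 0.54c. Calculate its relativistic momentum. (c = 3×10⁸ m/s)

γ = 1/√(1 - 0.54²) = 1.188
v = 0.54 × 3×10⁸ = 1.620×10⁸ m/s
p = γmv = 1.188 × 9.11×10⁻³¹ × 1.620×10⁸ = 1.753×10⁻²² kg·m/s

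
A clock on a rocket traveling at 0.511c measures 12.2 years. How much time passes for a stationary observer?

Proper time Δt₀ = 12.2 years
γ = 1/√(1 - 0.511²) = 1.163
Δt = γΔt₀ = 1.163 × 12.2 = 14.19 years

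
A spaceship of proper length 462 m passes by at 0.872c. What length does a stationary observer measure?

Proper length L₀ = 462 m
γ = 1/√(1 - 0.872²) = 2.04288
L = L₀/γ = 462/2.04288 = 226.2 m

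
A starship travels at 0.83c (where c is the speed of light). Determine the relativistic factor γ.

v/c = 0.83, so (v/c)² = 0.6889
1 - (v/c)² = 0.3111
γ = 1/√(0.3111) = 1.793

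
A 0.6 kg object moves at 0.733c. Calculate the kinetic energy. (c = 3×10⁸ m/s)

γ = 1/√(1 - 0.733²) = 1.4701
γ - 1 = 0.4701
KE = (γ-1)mc² = 0.4701 × 0.6 × (3×10⁸)² = 2.539×10¹⁶ J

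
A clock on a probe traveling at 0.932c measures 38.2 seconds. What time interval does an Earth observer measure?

Proper time Δt₀ = 38.2 seconds
γ = 1/√(1 - 0.932²) = 2.759
Δt = γΔt₀ = 2.759 × 38.2 = 105.4 seconds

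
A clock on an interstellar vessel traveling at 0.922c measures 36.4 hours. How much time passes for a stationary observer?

Proper time Δt₀ = 36.4 hours
γ = 1/√(1 - 0.922²) = 2.5827
Δt = γΔt₀ = 2.5827 × 36.4 = 94.01 hours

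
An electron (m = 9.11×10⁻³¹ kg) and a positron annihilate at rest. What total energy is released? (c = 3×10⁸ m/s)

Both particles have the same rest mass, so total mass = 2m
E = 2m·c² = 2 × 9.11×10⁻³¹ × (3×10⁸)²
= 2 × 9.11×10⁻³¹ × 9×10¹⁶
= 1.640×10⁻¹³ J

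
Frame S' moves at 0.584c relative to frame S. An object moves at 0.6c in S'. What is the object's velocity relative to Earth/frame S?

u = (u' + v)/(1 + u'v/c²)
Numerator: 0.6 + 0.584 = 1.184
Denominator: 1 + 0.3504 = 1.3504
u = 1.184/1.3504 = 0.8768c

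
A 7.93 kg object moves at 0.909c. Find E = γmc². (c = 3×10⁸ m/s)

γ = 1/√(1 - 0.909²) = 2.399
mc² = 7.93 × (3×10⁸)² = 7.137×10¹⁷ J
E = γmc² = 2.399 × 7.137×10¹⁷ = 1.712×10¹⁸ J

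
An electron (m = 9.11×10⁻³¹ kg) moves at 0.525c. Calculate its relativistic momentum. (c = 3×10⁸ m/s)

γ = 1/√(1 - 0.525²) = 1.175
v = 0.525 × 3×10⁸ = 1.575×10⁸ m/s
p = γmv = 1.175 × 9.11×10⁻³¹ × 1.575×10⁸ = 1.686×10⁻²² kg·m/s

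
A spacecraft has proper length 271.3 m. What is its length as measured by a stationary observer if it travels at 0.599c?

Proper length L₀ = 271.3 m
γ = 1/√(1 - 0.599²) = 1.249
L = L₀/γ = 271.3/1.249 = 217.2 m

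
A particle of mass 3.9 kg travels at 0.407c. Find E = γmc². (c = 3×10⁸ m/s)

γ = 1/√(1 - 0.407²) = 1.095
mc² = 3.9 × (3×10⁸)² = 3.510×10¹⁷ J
E = γmc² = 1.095 × 3.510×10¹⁷ = 3.843×10¹⁷ J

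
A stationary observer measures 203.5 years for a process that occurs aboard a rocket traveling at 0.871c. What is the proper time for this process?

Dilated time Δt = 203.5 years
γ = 1/√(1 - 0.871²) = 2.0355
Δt₀ = Δt/γ = 203.5/2.0355 = 99.98 years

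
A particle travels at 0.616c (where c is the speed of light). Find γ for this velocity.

v/c = 0.616, so (v/c)² = 0.379456
1 - (v/c)² = 0.620544
γ = 1/√(0.620544) = 1.269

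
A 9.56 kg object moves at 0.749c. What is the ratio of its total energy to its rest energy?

E = γmc², E₀ = mc²
E/E₀ = γ = 1/√(1 - 0.749²) = 1.509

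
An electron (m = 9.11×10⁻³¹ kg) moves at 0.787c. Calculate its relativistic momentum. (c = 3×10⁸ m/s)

γ = 1/√(1 - 0.787²) = 1.6209
v = 0.787 × 3×10⁸ = 2.361×10⁸ m/s
p = γmv = 1.6209 × 9.11×10⁻³¹ × 2.361×10⁸ = 3.486×10⁻²² kg·m/s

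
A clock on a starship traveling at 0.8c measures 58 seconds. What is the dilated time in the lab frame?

Proper time Δt₀ = 58 seconds
γ = 1/√(1 - 0.8²) = 1.6667
Δt = γΔt₀ = 1.6667 × 58 = 96.67 seconds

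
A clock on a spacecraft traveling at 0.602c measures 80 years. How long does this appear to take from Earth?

Proper time Δt₀ = 80 years
γ = 1/√(1 - 0.602²) = 1.252
Δt = γΔt₀ = 1.252 × 80 = 100.2 years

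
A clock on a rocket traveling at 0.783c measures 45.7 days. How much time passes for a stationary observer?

Proper time Δt₀ = 45.7 days
γ = 1/√(1 - 0.783²) = 1.6077
Δt = γΔt₀ = 1.6077 × 45.7 = 73.47 days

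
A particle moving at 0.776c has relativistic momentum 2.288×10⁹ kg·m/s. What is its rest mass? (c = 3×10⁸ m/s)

γ = 1/√(1 - 0.776²) = 1.5855
v = 0.776 × 3×10⁸ = 2.328×10⁸ m/s
m = p/(γv) = 2.288×10⁹/(1.5855 × 2.328×10⁸) = 6.199 kg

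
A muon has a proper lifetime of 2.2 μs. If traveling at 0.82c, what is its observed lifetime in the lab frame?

Proper lifetime τ₀ = 2.2 μs
γ = 1/√(1 - 0.82²) = 1.7471
τ = γτ₀ = 1.7471 × 2.2 μs = 3.844 μs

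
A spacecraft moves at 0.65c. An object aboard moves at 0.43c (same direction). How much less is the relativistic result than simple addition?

Classical: u' + v = 0.43 + 0.65 = 1.08c
Relativistic: u = (0.43 + 0.65)/(1 + 0.2795) = 1.08/1.2795 = 0.8441c
Difference: 1.08 - 0.8441 = 0.2359c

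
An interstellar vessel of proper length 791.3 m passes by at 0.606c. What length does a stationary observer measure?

Proper length L₀ = 791.3 m
γ = 1/√(1 - 0.606²) = 1.257
L = L₀/γ = 791.3/1.257 = 629.5 m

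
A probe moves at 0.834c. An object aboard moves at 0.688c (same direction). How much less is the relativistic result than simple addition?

Classical: u' + v = 0.688 + 0.834 = 1.522c
Relativistic: u = (0.688 + 0.834)/(1 + 0.573792) = 1.522/1.573792 = 0.9671c
Difference: 1.522 - 0.9671 = 0.5549c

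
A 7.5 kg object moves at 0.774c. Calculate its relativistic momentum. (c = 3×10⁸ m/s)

γ = 1/√(1 - 0.774²) = 1.579
v = 0.774 × 3×10⁸ = 2.322×10⁸ m/s
p = γmv = 1.579 × 7.5 × 2.322×10⁸ = 2.750×10⁹ kg·m/s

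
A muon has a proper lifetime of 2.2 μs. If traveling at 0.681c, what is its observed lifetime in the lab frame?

Proper lifetime τ₀ = 2.2 μs
γ = 1/√(1 - 0.681²) = 1.3656
τ = γτ₀ = 1.3656 × 2.2 μs = 3.004 μs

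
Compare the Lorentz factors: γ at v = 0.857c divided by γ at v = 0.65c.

γ₁ = 1/√(1 - 0.857²) = 1.941
γ₂ = 1/√(1 - 0.65²) = 1.316
γ₁/γ₂ = 1.941/1.316 = 1.475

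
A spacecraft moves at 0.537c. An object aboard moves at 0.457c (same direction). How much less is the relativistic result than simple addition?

Classical: u' + v = 0.457 + 0.537 = 0.994c
Relativistic: u = (0.457 + 0.537)/(1 + 0.245409) = 0.994/1.245409 = 0.7981c
Difference: 0.994 - 0.7981 = 0.1959c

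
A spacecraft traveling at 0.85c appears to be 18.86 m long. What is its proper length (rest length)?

Contracted length L = 18.86 m
γ = 1/√(1 - 0.85²) = 1.898
L₀ = γL = 1.898 × 18.86 = 35.80 m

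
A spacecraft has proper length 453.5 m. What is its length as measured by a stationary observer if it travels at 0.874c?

Proper length L₀ = 453.5 m
γ = 1/√(1 - 0.874²) = 2.058
L = L₀/γ = 453.5/2.058 = 220.4 m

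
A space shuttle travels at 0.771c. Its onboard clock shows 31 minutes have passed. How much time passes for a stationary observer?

Proper time Δt₀ = 31 minutes
γ = 1/√(1 - 0.771²) = 1.5703
Δt = γΔt₀ = 1.5703 × 31 = 48.68 minutes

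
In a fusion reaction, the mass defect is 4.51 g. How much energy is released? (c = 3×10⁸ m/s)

Convert mass defect: Δm = 4.51 g = 0.00451 kg
E = Δm·c² = 0.00451 × (3×10⁸)²
= 0.00451 × 9×10¹⁶ = 4.059×10¹⁴ J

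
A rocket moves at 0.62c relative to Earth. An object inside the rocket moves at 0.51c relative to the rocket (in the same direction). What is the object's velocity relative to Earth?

u = (u' + v)/(1 + u'v/c²)
Numerator: 0.51 + 0.62 = 1.13
Denominator: 1 + 0.3162 = 1.3162
u = 1.13/1.3162 = 0.8585c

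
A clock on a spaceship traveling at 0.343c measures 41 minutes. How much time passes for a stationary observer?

Proper time Δt₀ = 41 minutes
γ = 1/√(1 - 0.343²) = 1.0646
Δt = γΔt₀ = 1.0646 × 41 = 43.65 minutes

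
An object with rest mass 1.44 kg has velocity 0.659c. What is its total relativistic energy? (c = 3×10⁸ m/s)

γ = 1/√(1 - 0.659²) = 1.3295
mc² = 1.44 × (3×10⁸)² = 1.296×10¹⁷ J
E = γmc² = 1.3295 × 1.296×10¹⁷ = 1.723×10¹⁷ J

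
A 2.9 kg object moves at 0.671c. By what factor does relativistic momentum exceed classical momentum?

p_rel = γmv, p_class = mv
Ratio = γ = 1/√(1 - 0.671²) = 1.349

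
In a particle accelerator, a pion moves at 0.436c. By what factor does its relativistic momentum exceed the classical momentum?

p_rel = γmv, p_class = mv
Ratio = γ = 1/√(1 - 0.436²)
= 1/√(0.809904) = 1.111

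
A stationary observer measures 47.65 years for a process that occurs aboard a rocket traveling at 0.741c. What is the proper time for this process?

Dilated time Δt = 47.65 years
γ = 1/√(1 - 0.741²) = 1.489
Δt₀ = Δt/γ = 47.65/1.489 = 32.00 years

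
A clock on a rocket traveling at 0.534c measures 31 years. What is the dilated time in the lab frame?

Proper time Δt₀ = 31 years
γ = 1/√(1 - 0.534²) = 1.183
Δt = γΔt₀ = 1.183 × 31 = 36.67 years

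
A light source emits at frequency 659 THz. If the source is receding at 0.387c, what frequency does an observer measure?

β = v/c = 0.387
(1-β)/(1+β) = 0.613/1.387 = 0.4420
Doppler factor = √(0.4420) = 0.6648
f_obs = 659 × 0.6648 = 438.1 THz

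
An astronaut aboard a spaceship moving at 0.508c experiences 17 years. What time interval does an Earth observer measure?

Proper time Δt₀ = 17 years
γ = 1/√(1 - 0.508²) = 1.161
Δt = γΔt₀ = 1.161 × 17 = 19.74 years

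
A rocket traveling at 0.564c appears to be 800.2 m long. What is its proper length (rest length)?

Contracted length L = 800.2 m
γ = 1/√(1 - 0.564²) = 1.211
L₀ = γL = 1.211 × 800.2 = 969.0 m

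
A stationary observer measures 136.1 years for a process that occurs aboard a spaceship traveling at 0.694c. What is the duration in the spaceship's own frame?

Dilated time Δt = 136.1 years
γ = 1/√(1 - 0.694²) = 1.3889
Δt₀ = Δt/γ = 136.1/1.3889 = 97.99 years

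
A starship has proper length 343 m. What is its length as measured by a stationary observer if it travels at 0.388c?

Proper length L₀ = 343 m
γ = 1/√(1 - 0.388²) = 1.085
L = L₀/γ = 343/1.085 = 316.1 m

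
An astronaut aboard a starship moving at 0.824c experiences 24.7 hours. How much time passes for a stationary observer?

Proper time Δt₀ = 24.7 hours
γ = 1/√(1 - 0.824²) = 1.7649
Δt = γΔt₀ = 1.7649 × 24.7 = 43.59 hours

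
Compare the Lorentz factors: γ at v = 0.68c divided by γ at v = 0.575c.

γ₁ = 1/√(1 - 0.68²) = 1.364
γ₂ = 1/√(1 - 0.575²) = 1.222
γ₁/γ₂ = 1.364/1.222 = 1.116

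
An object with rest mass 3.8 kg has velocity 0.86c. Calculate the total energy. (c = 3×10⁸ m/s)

γ = 1/√(1 - 0.86²) = 1.9597
mc² = 3.8 × (3×10⁸)² = 3.420×10¹⁷ J
E = γmc² = 1.9597 × 3.420×10¹⁷ = 6.702×10¹⁷ J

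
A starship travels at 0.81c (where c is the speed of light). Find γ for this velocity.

v/c = 0.81, so (v/c)² = 0.6561
1 - (v/c)² = 0.3439
γ = 1/√(0.3439) = 1.705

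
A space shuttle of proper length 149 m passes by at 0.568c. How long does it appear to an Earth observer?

Proper length L₀ = 149 m
γ = 1/√(1 - 0.568²) = 1.215
L = L₀/γ = 149/1.215 = 122.6 m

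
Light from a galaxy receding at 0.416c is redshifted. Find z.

β = 0.416
(1+β)/(1-β) = 1.416/0.584 = 2.4247
√(2.4247) = 1.5571
z = 1.5571 - 1 = 0.5571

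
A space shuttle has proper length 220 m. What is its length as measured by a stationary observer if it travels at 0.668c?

Proper length L₀ = 220 m
γ = 1/√(1 - 0.668²) = 1.344
L = L₀/γ = 220/1.344 = 163.7 m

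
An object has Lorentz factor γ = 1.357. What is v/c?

From γ = 1/√(1 - v²/c²):
1/γ² = 1/1.357² = 0.54305
v²/c² = 1 - 0.54305 = 0.45695
v/c = √(0.45695) = 0.6760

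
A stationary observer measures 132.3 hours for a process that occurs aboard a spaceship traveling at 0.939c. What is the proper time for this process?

Dilated time Δt = 132.3 hours
γ = 1/√(1 - 0.939²) = 2.908
Δt₀ = Δt/γ = 132.3/2.908 = 45.50 hours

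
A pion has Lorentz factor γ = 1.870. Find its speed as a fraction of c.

From γ = 1/√(1 - v²/c²):
1/γ² = 1/1.870² = 0.2860
v²/c² = 1 - 0.2860 = 0.7140
v/c = √(0.7140) = 0.8450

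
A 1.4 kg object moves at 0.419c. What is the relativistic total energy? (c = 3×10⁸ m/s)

γ = 1/√(1 - 0.419²) = 1.1013
mc² = 1.4 × (3×10⁸)² = 1.260×10¹⁷ J
E = γmc² = 1.1013 × 1.260×10¹⁷ = 1.388×10¹⁷ J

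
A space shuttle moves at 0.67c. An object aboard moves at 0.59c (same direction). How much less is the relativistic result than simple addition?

Classical: u' + v = 0.59 + 0.67 = 1.26c
Relativistic: u = (0.59 + 0.67)/(1 + 0.3953) = 1.26/1.3953 = 0.9030c
Difference: 1.26 - 0.9030 = 0.3570c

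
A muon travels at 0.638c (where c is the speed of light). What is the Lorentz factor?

v/c = 0.638, so (v/c)² = 0.407044
1 - (v/c)² = 0.592956
γ = 1/√(0.592956) = 1.299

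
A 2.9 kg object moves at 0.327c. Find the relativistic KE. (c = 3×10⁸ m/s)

γ = 1/√(1 - 0.327²) = 1.05817
γ - 1 = 0.05817
KE = (γ-1)mc² = 0.05817 × 2.9 × (3×10⁸)² = 1.518×10¹⁶ J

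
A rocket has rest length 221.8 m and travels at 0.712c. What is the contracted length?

Proper length L₀ = 221.8 m
γ = 1/√(1 - 0.712²) = 1.4241
L = L₀/γ = 221.8/1.4241 = 155.7 m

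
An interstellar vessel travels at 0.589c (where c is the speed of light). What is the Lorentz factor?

v/c = 0.589, so (v/c)² = 0.346921
1 - (v/c)² = 0.653079
γ = 1/√(0.653079) = 1.237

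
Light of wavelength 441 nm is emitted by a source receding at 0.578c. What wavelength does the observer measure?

β = 0.578
Wavelength Doppler factor = √(1.578/0.422) = √(3.7393) = 1.9337
λ_obs = 441 × 1.9337 = 852.8 nm (redshift)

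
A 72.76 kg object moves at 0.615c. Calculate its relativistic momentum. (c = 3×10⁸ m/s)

γ = 1/√(1 - 0.615²) = 1.268
v = 0.615 × 3×10⁸ = 1.845×10⁸ m/s
p = γmv = 1.268 × 72.76 × 1.845×10⁸ = 1.702×10¹⁰ kg·m/s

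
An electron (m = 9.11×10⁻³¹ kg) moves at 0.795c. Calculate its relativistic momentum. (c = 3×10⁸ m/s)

γ = 1/√(1 - 0.795²) = 1.6485
v = 0.795 × 3×10⁸ = 2.385×10⁸ m/s
p = γmv = 1.6485 × 9.11×10⁻³¹ × 2.385×10⁸ = 3.582×10⁻²² kg·m/s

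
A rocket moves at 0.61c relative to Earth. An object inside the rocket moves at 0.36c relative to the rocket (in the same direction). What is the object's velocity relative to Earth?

u = (u' + v)/(1 + u'v/c²)
Numerator: 0.36 + 0.61 = 0.97
Denominator: 1 + 0.2196 = 1.2196
u = 0.97/1.2196 = 0.7953c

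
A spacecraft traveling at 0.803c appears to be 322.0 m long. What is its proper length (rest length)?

Contracted length L = 322.0 m
γ = 1/√(1 - 0.803²) = 1.678
L₀ = γL = 1.678 × 322.0 = 540.3 m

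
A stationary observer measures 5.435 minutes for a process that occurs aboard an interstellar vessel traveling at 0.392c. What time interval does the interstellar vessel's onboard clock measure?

Dilated time Δt = 5.435 minutes
γ = 1/√(1 - 0.392²) = 1.087
Δt₀ = Δt/γ = 5.435/1.087 = 5.000 minutes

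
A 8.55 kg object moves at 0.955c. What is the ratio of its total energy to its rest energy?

E = γmc², E₀ = mc²
E/E₀ = γ = 1/√(1 - 0.955²) = 3.371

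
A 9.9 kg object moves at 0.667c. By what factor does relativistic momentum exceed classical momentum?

p_rel = γmv, p_class = mv
Ratio = γ = 1/√(1 - 0.667²) = 1.342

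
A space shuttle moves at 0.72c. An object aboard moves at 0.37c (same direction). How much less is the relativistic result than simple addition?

Classical: u' + v = 0.37 + 0.72 = 1.09c
Relativistic: u = (0.37 + 0.72)/(1 + 0.2664) = 1.09/1.2664 = 0.8607c
Difference: 1.09 - 0.8607 = 0.2293c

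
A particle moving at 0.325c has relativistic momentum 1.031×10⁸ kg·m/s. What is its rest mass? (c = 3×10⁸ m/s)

γ = 1/√(1 - 0.325²) = 1.057
v = 0.325 × 3×10⁸ = 9.750×10⁷ m/s
m = p/(γv) = 1.031×10⁸/(1.057 × 9.750×10⁷) = 1.000 kg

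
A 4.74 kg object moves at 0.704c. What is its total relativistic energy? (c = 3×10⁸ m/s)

γ = 1/√(1 - 0.704²) = 1.408
mc² = 4.74 × (3×10⁸)² = 4.266×10¹⁷ J
E = γmc² = 1.408 × 4.266×10¹⁷ = 6.007×10¹⁷ J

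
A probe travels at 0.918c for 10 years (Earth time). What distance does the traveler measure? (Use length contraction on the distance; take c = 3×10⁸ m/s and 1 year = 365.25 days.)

Earth distance: d = v × t = 0.918c × 10 yr = 8.6910×10¹⁶ m
γ = 2.5216
d' = d/γ = 8.6910×10¹⁶/2.5216 = 3.447×10¹⁶ m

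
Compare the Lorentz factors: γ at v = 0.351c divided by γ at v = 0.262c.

γ₁ = 1/√(1 - 0.351²) = 1.068
γ₂ = 1/√(1 - 0.262²) = 1.036
γ₁/γ₂ = 1.068/1.036 = 1.031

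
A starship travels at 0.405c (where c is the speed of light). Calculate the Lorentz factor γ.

v/c = 0.405, so (v/c)² = 0.164025
1 - (v/c)² = 0.835975
γ = 1/√(0.835975) = 1.094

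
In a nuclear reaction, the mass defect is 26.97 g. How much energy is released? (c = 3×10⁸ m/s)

Convert mass defect: Δm = 26.97 g = 0.02697 kg
E = Δm·c² = 0.02697 × (3×10⁸)²
= 0.02697 × 9×10¹⁶ = 2.427×10¹⁵ J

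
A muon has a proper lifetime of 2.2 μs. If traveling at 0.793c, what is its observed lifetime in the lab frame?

Proper lifetime τ₀ = 2.2 μs
γ = 1/√(1 - 0.793²) = 1.6414
τ = γτ₀ = 1.6414 × 2.2 μs = 3.611 μs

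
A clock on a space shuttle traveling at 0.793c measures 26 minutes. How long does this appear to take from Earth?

Proper time Δt₀ = 26 minutes
γ = 1/√(1 - 0.793²) = 1.6414
Δt = γΔt₀ = 1.6414 × 26 = 42.68 minutes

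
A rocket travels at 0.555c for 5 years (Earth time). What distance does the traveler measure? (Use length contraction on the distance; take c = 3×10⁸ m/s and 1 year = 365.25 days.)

Earth distance: d = v × t = 0.555c × 5 yr = 2.62717×10¹⁶ m
γ = 1.20214
d' = d/γ = 2.62717×10¹⁶/1.20214 = 2.185×10¹⁶ m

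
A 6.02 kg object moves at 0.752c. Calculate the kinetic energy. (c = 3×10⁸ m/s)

γ = 1/√(1 - 0.752²) = 1.5171
γ - 1 = 0.5171
KE = (γ-1)mc² = 0.5171 × 6.02 × (3×10⁸)² = 2.802×10¹⁷ J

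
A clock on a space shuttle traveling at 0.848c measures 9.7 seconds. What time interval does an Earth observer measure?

Proper time Δt₀ = 9.7 seconds
γ = 1/√(1 - 0.848²) = 1.887
Δt = γΔt₀ = 1.887 × 9.7 = 18.30 seconds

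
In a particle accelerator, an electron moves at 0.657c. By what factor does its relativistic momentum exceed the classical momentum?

p_rel = γmv, p_class = mv
Ratio = γ = 1/√(1 - 0.657²)
= 1/√(0.568351) = 1.326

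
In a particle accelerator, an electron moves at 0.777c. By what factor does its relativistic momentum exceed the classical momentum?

p_rel = γmv, p_class = mv
Ratio = γ = 1/√(1 - 0.777²)
= 1/√(0.396271) = 1.589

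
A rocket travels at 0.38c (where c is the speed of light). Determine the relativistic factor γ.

v/c = 0.38, so (v/c)² = 0.1444
1 - (v/c)² = 0.8556
γ = 1/√(0.8556) = 1.081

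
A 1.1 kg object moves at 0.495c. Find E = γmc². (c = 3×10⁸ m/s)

γ = 1/√(1 - 0.495²) = 1.151
mc² = 1.1 × (3×10⁸)² = 9.900×10¹⁶ J
E = γmc² = 1.151 × 9.900×10¹⁶ = 1.139×10¹⁷ J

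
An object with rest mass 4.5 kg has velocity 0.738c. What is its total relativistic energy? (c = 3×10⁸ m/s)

γ = 1/√(1 - 0.738²) = 1.482
mc² = 4.5 × (3×10⁸)² = 4.050×10¹⁷ J
E = γmc² = 1.482 × 4.050×10¹⁷ = 6.002×10¹⁷ J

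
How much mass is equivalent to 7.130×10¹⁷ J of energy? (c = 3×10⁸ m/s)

From E = mc², we get m = E/c²
c² = (3×10⁸)² = 9×10¹⁶ m²/s²
m = 7.130×10¹⁷ / 9×10¹⁶ = 7.922 kg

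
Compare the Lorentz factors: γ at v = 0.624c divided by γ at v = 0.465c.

γ₁ = 1/√(1 - 0.624²) = 1.280
γ₂ = 1/√(1 - 0.465²) = 1.130
γ₁/γ₂ = 1.280/1.130 = 1.133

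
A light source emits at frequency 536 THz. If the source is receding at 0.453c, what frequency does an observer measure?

β = v/c = 0.453
(1-β)/(1+β) = 0.547/1.453 = 0.3765
Doppler factor = √(0.3765) = 0.6136
f_obs = 536 × 0.6136 = 328.9 THz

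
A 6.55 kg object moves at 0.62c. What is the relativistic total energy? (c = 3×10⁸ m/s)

γ = 1/√(1 - 0.62²) = 1.2745
mc² = 6.55 × (3×10⁸)² = 5.895×10¹⁷ J
E = γmc² = 1.2745 × 5.895×10¹⁷ = 7.513×10¹⁷ J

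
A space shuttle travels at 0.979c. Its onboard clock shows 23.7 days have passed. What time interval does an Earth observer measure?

Proper time Δt₀ = 23.7 days
γ = 1/√(1 - 0.979²) = 4.9053
Δt = γΔt₀ = 4.9053 × 23.7 = 116.3 days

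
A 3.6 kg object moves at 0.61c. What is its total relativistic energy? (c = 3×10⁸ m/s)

γ = 1/√(1 - 0.61²) = 1.262
mc² = 3.6 × (3×10⁸)² = 3.240×10¹⁷ J
E = γmc² = 1.262 × 3.240×10¹⁷ = 4.089×10¹⁷ J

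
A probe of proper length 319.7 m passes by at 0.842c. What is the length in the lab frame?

Proper length L₀ = 319.7 m
γ = 1/√(1 - 0.842²) = 1.8536
L = L₀/γ = 319.7/1.8536 = 172.5 m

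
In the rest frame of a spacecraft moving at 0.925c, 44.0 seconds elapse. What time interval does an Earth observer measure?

Proper time Δt₀ = 44.0 seconds
γ = 1/√(1 - 0.925²) = 2.632
Δt = γΔt₀ = 2.632 × 44.0 = 115.8 seconds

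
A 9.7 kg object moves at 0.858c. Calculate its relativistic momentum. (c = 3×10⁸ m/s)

γ = 1/√(1 - 0.858²) = 1.947
v = 0.858 × 3×10⁸ = 2.574×10⁸ m/s
p = γmv = 1.947 × 9.7 × 2.574×10⁸ = 4.861×10⁹ kg·m/s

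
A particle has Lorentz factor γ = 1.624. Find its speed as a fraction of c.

From γ = 1/√(1 - v²/c²):
1/γ² = 1/1.624² = 0.3792
v²/c² = 1 - 0.3792 = 0.6208
v/c = √(0.6208) = 0.7879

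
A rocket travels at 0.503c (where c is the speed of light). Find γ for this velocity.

v/c = 0.503, so (v/c)² = 0.253009
1 - (v/c)² = 0.746991
γ = 1/√(0.746991) = 1.157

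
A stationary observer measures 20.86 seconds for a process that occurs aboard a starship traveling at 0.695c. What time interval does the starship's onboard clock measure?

Dilated time Δt = 20.86 seconds
γ = 1/√(1 - 0.695²) = 1.391
Δt₀ = Δt/γ = 20.86/1.391 = 15.00 seconds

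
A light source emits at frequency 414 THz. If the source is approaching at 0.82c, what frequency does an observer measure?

β = v/c = 0.82
(1+β)/(1-β) = 1.82/0.18 = 10.111
Doppler factor = √(10.111) = 3.1798
f_obs = 414 × 3.1798 = 1316 THz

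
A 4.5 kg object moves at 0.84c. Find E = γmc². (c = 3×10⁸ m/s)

γ = 1/√(1 - 0.84²) = 1.843
mc² = 4.5 × (3×10⁸)² = 4.050×10¹⁷ J
E = γmc² = 1.843 × 4.050×10¹⁷ = 7.464×10¹⁷ J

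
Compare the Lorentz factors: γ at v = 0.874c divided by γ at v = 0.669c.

γ₁ = 1/√(1 - 0.874²) = 2.058
γ₂ = 1/√(1 - 0.669²) = 1.345
γ₁/γ₂ = 2.058/1.345 = 1.530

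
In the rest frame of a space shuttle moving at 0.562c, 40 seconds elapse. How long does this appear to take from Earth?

Proper time Δt₀ = 40 seconds
γ = 1/√(1 - 0.562²) = 1.209
Δt = γΔt₀ = 1.209 × 40 = 48.36 seconds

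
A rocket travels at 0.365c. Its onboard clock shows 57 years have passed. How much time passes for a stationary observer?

Proper time Δt₀ = 57 years
γ = 1/√(1 - 0.365²) = 1.074
Δt = γΔt₀ = 1.074 × 57 = 61.22 years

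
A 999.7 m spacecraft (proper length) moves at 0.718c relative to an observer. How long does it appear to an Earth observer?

Proper length L₀ = 999.7 m
γ = 1/√(1 - 0.718²) = 1.4367
L = L₀/γ = 999.7/1.4367 = 695.8 m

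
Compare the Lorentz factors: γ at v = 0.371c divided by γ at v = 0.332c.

γ₁ = 1/√(1 - 0.371²) = 1.077
γ₂ = 1/√(1 - 0.332²) = 1.060
γ₁/γ₂ = 1.077/1.060 = 1.016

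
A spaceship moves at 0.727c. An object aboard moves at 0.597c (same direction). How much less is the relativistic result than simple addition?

Classical: u' + v = 0.597 + 0.727 = 1.324c
Relativistic: u = (0.597 + 0.727)/(1 + 0.434019) = 1.324/1.434019 = 0.9233c
Difference: 1.324 - 0.9233 = 0.4007c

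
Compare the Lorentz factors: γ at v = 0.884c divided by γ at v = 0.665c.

γ₁ = 1/√(1 - 0.884²) = 2.1391
γ₂ = 1/√(1 - 0.665²) = 1.3390
γ₁/γ₂ = 2.1391/1.3390 = 1.598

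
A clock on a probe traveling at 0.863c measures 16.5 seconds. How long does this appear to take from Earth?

Proper time Δt₀ = 16.5 seconds
γ = 1/√(1 - 0.863²) = 1.9794
Δt = γΔt₀ = 1.9794 × 16.5 = 32.66 seconds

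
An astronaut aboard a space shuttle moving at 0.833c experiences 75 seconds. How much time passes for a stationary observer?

Proper time Δt₀ = 75 seconds
γ = 1/√(1 - 0.833²) = 1.8074
Δt = γΔt₀ = 1.8074 × 75 = 135.6 seconds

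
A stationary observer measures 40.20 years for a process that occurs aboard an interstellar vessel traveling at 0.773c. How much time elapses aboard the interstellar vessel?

Dilated time Δt = 40.20 years
γ = 1/√(1 - 0.773²) = 1.5763
Δt₀ = Δt/γ = 40.20/1.5763 = 25.50 years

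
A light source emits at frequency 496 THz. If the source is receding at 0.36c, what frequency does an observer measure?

β = v/c = 0.36
(1-β)/(1+β) = 0.64/1.36 = 0.4706
Doppler factor = √(0.4706) = 0.6860
f_obs = 496 × 0.6860 = 340.3 THz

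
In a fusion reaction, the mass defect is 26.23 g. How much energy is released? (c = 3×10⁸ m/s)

Convert mass defect: Δm = 26.23 g = 0.02623 kg
E = Δm·c² = 0.02623 × (3×10⁸)²
= 0.02623 × 9×10¹⁶ = 2.361×10¹⁵ J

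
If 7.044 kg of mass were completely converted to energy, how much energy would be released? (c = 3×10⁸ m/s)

Using E = mc²:
c² = (3×10⁸)² = 9×10¹⁶ m²/s²
E = 7.044 × 9×10¹⁶ = 6.340×10¹⁷ J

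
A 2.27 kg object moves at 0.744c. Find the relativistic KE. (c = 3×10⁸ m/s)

γ = 1/√(1 - 0.744²) = 1.4966
γ - 1 = 0.4966
KE = (γ-1)mc² = 0.4966 × 2.27 × (3×10⁸)² = 1.015×10¹⁷ J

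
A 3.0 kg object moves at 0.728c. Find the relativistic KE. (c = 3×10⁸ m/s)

γ = 1/√(1 - 0.728²) = 1.4586
γ - 1 = 0.4586
KE = (γ-1)mc² = 0.4586 × 3.0 × (3×10⁸)² = 1.238×10¹⁷ J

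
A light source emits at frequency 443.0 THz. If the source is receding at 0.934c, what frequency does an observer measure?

β = v/c = 0.934
(1-β)/(1+β) = 0.066/1.934 = 0.034126
Doppler factor = √(0.034126) = 0.18473
f_obs = 443.0 × 0.18473 = 81.84 THz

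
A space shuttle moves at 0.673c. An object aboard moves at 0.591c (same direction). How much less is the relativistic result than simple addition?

Classical: u' + v = 0.591 + 0.673 = 1.264c
Relativistic: u = (0.591 + 0.673)/(1 + 0.397743) = 1.264/1.397743 = 0.9043c
Difference: 1.264 - 0.9043 = 0.3597c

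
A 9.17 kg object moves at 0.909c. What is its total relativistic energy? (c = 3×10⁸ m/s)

γ = 1/√(1 - 0.909²) = 2.399
mc² = 9.17 × (3×10⁸)² = 8.253×10¹⁷ J
E = γmc² = 2.399 × 8.253×10¹⁷ = 1.980×10¹⁸ J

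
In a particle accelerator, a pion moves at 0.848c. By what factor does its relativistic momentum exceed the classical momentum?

p_rel = γmv, p_class = mv
Ratio = γ = 1/√(1 - 0.848²)
= 1/√(0.280896) = 1.887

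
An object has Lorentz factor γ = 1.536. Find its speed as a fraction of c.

From γ = 1/√(1 - v²/c²):
1/γ² = 1/1.536² = 0.4239
v²/c² = 1 - 0.4239 = 0.5761
v/c = √(0.5761) = 0.7590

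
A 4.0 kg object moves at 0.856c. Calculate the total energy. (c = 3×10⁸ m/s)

γ = 1/√(1 - 0.856²) = 1.93433
mc² = 4.0 × (3×10⁸)² = 3.600×10¹⁷ J
E = γmc² = 1.93433 × 3.600×10¹⁷ = 6.964×10¹⁷ J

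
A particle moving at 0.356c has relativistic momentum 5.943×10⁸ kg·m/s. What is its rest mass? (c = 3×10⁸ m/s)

γ = 1/√(1 - 0.356²) = 1.0701
v = 0.356 × 3×10⁸ = 1.068×10⁸ m/s
m = p/(γv) = 5.943×10⁸/(1.0701 × 1.068×10⁸) = 5.200 kg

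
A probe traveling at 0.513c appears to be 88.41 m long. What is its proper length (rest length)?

Contracted length L = 88.41 m
γ = 1/√(1 - 0.513²) = 1.165
L₀ = γL = 1.165 × 88.41 = 103.0 m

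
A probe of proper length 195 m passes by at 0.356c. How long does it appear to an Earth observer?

Proper length L₀ = 195 m
γ = 1/√(1 - 0.356²) = 1.070
L = L₀/γ = 195/1.070 = 182.2 m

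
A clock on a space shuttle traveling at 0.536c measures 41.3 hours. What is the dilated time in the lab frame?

Proper time Δt₀ = 41.3 hours
γ = 1/√(1 - 0.536²) = 1.1845
Δt = γΔt₀ = 1.1845 × 41.3 = 48.92 hours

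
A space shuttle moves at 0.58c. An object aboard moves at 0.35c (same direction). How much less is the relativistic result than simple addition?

Classical: u' + v = 0.35 + 0.58 = 0.93c
Relativistic: u = (0.35 + 0.58)/(1 + 0.203) = 0.93/1.203 = 0.7731c
Difference: 0.93 - 0.7731 = 0.1569c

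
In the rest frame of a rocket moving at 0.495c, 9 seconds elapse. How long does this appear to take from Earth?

Proper time Δt₀ = 9 seconds
γ = 1/√(1 - 0.495²) = 1.151
Δt = γΔt₀ = 1.151 × 9 = 10.36 seconds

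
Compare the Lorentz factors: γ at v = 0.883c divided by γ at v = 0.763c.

γ₁ = 1/√(1 - 0.883²) = 2.1305
γ₂ = 1/√(1 - 0.763²) = 1.5470
γ₁/γ₂ = 2.1305/1.5470 = 1.377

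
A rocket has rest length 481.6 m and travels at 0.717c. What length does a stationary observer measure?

Proper length L₀ = 481.6 m
γ = 1/√(1 - 0.717²) = 1.4346
L = L₀/γ = 481.6/1.4346 = 335.7 m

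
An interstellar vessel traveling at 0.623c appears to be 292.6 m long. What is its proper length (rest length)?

Contracted length L = 292.6 m
γ = 1/√(1 - 0.623²) = 1.2784
L₀ = γL = 1.2784 × 292.6 = 374.1 m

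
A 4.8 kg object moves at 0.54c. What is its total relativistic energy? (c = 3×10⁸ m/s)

γ = 1/√(1 - 0.54²) = 1.1881
mc² = 4.8 × (3×10⁸)² = 4.320×10¹⁷ J
E = γmc² = 1.1881 × 4.320×10¹⁷ = 5.133×10¹⁷ J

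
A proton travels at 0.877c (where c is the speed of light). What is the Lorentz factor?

v/c = 0.877, so (v/c)² = 0.769129
1 - (v/c)² = 0.230871
γ = 1/√(0.230871) = 2.081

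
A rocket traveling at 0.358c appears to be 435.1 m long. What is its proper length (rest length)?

Contracted length L = 435.1 m
γ = 1/√(1 - 0.358²) = 1.071
L₀ = γL = 1.071 × 435.1 = 466.0 m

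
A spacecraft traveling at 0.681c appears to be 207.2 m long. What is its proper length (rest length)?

Contracted length L = 207.2 m
γ = 1/√(1 - 0.681²) = 1.366
L₀ = γL = 1.366 × 207.2 = 283.0 m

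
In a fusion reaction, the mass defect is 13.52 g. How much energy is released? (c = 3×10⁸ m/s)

Convert mass defect: Δm = 13.52 g = 0.01352 kg
E = Δm·c² = 0.01352 × (3×10⁸)²
= 0.01352 × 9×10¹⁶ = 1.217×10¹⁵ J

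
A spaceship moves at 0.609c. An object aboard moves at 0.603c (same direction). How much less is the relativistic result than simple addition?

Classical: u' + v = 0.603 + 0.609 = 1.212c
Relativistic: u = (0.603 + 0.609)/(1 + 0.367227) = 1.212/1.367227 = 0.8865c
Difference: 1.212 - 0.8865 = 0.3255c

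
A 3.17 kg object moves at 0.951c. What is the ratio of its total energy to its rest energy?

E = γmc², E₀ = mc²
E/E₀ = γ = 1/√(1 - 0.951²) = 3.234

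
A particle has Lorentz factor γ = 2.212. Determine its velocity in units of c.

From γ = 1/√(1 - v²/c²):
1/γ² = 1/2.212² = 0.2044
v²/c² = 1 - 0.2044 = 0.7956
v/c = √(0.7956) = 0.8920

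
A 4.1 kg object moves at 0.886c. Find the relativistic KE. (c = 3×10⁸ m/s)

γ = 1/√(1 - 0.886²) = 2.1566
γ - 1 = 1.1566
KE = (γ-1)mc² = 1.1566 × 4.1 × (3×10⁸)² = 4.268×10¹⁷ J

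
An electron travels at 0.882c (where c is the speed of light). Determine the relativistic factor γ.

v/c = 0.882, so (v/c)² = 0.777924
1 - (v/c)² = 0.222076
γ = 1/√(0.222076) = 2.122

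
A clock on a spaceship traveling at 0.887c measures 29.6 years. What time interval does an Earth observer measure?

Proper time Δt₀ = 29.6 years
γ = 1/√(1 - 0.887²) = 2.1656
Δt = γΔt₀ = 2.1656 × 29.6 = 64.10 years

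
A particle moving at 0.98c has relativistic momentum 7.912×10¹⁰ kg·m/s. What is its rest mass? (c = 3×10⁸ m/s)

γ = 1/√(1 - 0.98²) = 5.0252
v = 0.98 × 3×10⁸ = 2.940×10⁸ m/s
m = p/(γv) = 7.912×10¹⁰/(5.0252 × 2.940×10⁸) = 53.55 kg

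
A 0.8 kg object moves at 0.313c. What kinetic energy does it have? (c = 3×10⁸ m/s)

γ = 1/√(1 - 0.313²) = 1.052905
γ - 1 = 0.052905
KE = (γ-1)mc² = 0.052905 × 0.8 × (3×10⁸)² = 3.809×10¹⁵ J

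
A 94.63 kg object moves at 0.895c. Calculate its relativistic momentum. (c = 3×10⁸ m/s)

γ = 1/√(1 - 0.895²) = 2.2418
v = 0.895 × 3×10⁸ = 2.685×10⁸ m/s
p = γmv = 2.2418 × 94.63 × 2.685×10⁸ = 5.696×10¹⁰ kg·m/s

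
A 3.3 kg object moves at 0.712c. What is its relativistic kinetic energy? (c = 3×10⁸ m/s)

γ = 1/√(1 - 0.712²) = 1.4241
γ - 1 = 0.4241
KE = (γ-1)mc² = 0.4241 × 3.3 × (3×10⁸)² = 1.260×10¹⁷ J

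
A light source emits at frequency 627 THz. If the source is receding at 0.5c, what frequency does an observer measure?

β = v/c = 0.5
(1-β)/(1+β) = 0.5/1.5 = 0.3333333
Doppler factor = √(0.3333333) = 0.5774
f_obs = 627 × 0.5774 = 362.0 THz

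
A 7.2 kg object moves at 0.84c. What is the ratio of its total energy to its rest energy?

E = γmc², E₀ = mc²
E/E₀ = γ = 1/√(1 - 0.84²) = 1.843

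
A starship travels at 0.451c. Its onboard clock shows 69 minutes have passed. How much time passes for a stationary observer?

Proper time Δt₀ = 69 minutes
γ = 1/√(1 - 0.451²) = 1.1204
Δt = γΔt₀ = 1.1204 × 69 = 77.31 minutes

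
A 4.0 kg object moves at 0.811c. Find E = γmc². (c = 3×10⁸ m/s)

γ = 1/√(1 - 0.811²) = 1.7093
mc² = 4.0 × (3×10⁸)² = 3.600×10¹⁷ J
E = γmc² = 1.7093 × 3.600×10¹⁷ = 6.153×10¹⁷ J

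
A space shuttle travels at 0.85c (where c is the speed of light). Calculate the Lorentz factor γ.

v/c = 0.85, so (v/c)² = 0.7225
1 - (v/c)² = 0.2775
γ = 1/√(0.2775) = 1.898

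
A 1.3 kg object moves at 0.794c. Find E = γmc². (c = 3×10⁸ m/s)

γ = 1/√(1 - 0.794²) = 1.645
mc² = 1.3 × (3×10⁸)² = 1.170×10¹⁷ J
E = γmc² = 1.645 × 1.170×10¹⁷ = 1.925×10¹⁷ J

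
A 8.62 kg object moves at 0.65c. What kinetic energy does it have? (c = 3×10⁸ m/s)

γ = 1/√(1 - 0.65²) = 1.3159
γ - 1 = 0.3159
KE = (γ-1)mc² = 0.3159 × 8.62 × (3×10⁸)² = 2.451×10¹⁷ J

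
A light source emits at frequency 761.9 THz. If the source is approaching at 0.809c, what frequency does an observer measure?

β = v/c = 0.809
(1+β)/(1-β) = 1.809/0.191 = 9.4712
Doppler factor = √(9.4712) = 3.078
f_obs = 761.9 × 3.078 = 2345 THz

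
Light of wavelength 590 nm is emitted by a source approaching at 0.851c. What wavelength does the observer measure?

β = 0.851
Wavelength Doppler factor = √(0.149/1.851) = √(0.08050) = 0.2837
λ_obs = 590 × 0.2837 = 167.4 nm (blueshift)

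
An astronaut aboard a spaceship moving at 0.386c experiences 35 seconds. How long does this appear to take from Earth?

Proper time Δt₀ = 35 seconds
γ = 1/√(1 - 0.386²) = 1.084
Δt = γΔt₀ = 1.084 × 35 = 37.94 seconds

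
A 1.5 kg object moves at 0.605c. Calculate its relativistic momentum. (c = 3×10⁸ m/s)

γ = 1/√(1 - 0.605²) = 1.256
v = 0.605 × 3×10⁸ = 1.815×10⁸ m/s
p = γmv = 1.256 × 1.5 × 1.815×10⁸ = 3.419×10⁸ kg·m/s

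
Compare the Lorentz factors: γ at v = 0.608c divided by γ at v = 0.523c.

γ₁ = 1/√(1 - 0.608²) = 1.260
γ₂ = 1/√(1 - 0.523²) = 1.173
γ₁/γ₂ = 1.260/1.173 = 1.074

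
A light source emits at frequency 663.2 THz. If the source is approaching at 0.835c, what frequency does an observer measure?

β = v/c = 0.835
(1+β)/(1-β) = 1.835/0.165 = 11.12
Doppler factor = √(11.12) = 3.335
f_obs = 663.2 × 3.335 = 2212 THz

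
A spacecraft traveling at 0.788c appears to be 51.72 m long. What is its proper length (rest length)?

Contracted length L = 51.72 m
γ = 1/√(1 - 0.788²) = 1.62423
L₀ = γL = 1.62423 × 51.72 = 84.01 m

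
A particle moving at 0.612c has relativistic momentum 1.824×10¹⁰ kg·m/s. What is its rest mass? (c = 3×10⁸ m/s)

γ = 1/√(1 - 0.612²) = 1.2644
v = 0.612 × 3×10⁸ = 1.836×10⁸ m/s
m = p/(γv) = 1.824×10¹⁰/(1.2644 × 1.836×10⁸) = 78.57 kg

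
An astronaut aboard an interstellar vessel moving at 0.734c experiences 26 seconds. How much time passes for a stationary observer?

Proper time Δt₀ = 26 seconds
γ = 1/√(1 - 0.734²) = 1.4724
Δt = γΔt₀ = 1.4724 × 26 = 38.28 seconds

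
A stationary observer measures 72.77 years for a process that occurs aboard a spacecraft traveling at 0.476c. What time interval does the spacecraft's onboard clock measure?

Dilated time Δt = 72.77 years
γ = 1/√(1 - 0.476²) = 1.137
Δt₀ = Δt/γ = 72.77/1.137 = 64.00 years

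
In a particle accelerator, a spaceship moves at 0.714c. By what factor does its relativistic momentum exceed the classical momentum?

p_rel = γmv, p_class = mv
Ratio = γ = 1/√(1 - 0.714²)
= 1/√(0.490204) = 1.428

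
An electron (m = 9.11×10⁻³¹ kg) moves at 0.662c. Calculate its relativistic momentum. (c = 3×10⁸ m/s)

γ = 1/√(1 - 0.662²) = 1.334
v = 0.662 × 3×10⁸ = 1.986×10⁸ m/s
p = γmv = 1.334 × 9.11×10⁻³¹ × 1.986×10⁸ = 2.414×10⁻²² kg·m/s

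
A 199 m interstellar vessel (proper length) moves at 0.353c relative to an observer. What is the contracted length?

Proper length L₀ = 199 m
γ = 1/√(1 - 0.353²) = 1.069
L = L₀/γ = 199/1.069 = 186.2 m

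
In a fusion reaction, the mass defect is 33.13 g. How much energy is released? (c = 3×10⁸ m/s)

Convert mass defect: Δm = 33.13 g = 0.03313 kg
E = Δm·c² = 0.03313 × (3×10⁸)²
= 0.03313 × 9×10¹⁶ = 2.982×10¹⁵ J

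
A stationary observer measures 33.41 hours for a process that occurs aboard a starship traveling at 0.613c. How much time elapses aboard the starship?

Dilated time Δt = 33.41 hours
γ = 1/√(1 - 0.613²) = 1.2657
Δt₀ = Δt/γ = 33.41/1.2657 = 26.40 hours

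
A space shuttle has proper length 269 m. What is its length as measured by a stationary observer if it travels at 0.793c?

Proper length L₀ = 269 m
γ = 1/√(1 - 0.793²) = 1.641
L = L₀/γ = 269/1.641 = 163.9 m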